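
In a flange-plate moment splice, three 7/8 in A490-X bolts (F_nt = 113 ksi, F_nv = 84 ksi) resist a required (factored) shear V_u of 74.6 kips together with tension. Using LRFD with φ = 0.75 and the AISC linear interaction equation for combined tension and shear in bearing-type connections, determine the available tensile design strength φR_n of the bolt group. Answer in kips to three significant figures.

A_b = π·0.875²/4 = 0.6013 in²; f_rv = 74.6 / (3 × 0.6013) = 41.35 ksi.
F'_nt = 1.3 F_nt − (F_nt / φF_nv) f_rv = 1.3·113 − (113/(0.75·84))·41.35 = 72.73 ksi, capped at F_nt → F'_nt = 72.73 ksi.
R_n = F'_nt · A_b · n = 72.73 × 0.6013 × 3 = 131.2 kips.
Design strength φR_n = 0.75 × 131.2 = 98.4 kips.

98.4 kips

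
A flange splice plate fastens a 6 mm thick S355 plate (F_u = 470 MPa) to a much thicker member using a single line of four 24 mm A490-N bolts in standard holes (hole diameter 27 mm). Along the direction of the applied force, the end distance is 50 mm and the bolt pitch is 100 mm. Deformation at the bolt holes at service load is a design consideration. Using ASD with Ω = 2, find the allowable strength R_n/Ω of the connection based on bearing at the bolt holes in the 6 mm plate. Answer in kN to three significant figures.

305 kN

Per bolt r_n = 1.2 l_c t F_u ≤ 2.4 d t F_u; upper limit = 2.4 × 24 × 6 × 470 / 1000 = 162.4 kN.
Edge bolt: l_c = 50 − 27/2 = 36.5 mm → 1.2 × 36.5 × 6 × 470 / 1000 = 123.5 → r_n = 123.5 kN.
Interior bolts: l_c = 100 − 27 = 73 mm → 1.2 × 73 × 6 × 470 / 1000 = 247 → r_n = 162.4 kN.
R_n = 1 × 123.5 + 3 × 162.4 = 610.8 kN.
Allowable strength R_n/Ω = 610.8 / 2 = 305 kN.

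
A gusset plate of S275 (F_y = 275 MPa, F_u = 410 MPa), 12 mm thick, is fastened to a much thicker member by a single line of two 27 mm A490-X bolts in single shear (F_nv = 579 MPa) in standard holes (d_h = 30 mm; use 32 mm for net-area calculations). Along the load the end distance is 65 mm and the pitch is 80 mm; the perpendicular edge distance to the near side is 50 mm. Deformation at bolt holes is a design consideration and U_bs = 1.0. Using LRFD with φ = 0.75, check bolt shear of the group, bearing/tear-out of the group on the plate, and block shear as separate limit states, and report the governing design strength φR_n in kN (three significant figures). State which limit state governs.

340 kN (block shear governs)

Bolt shear: A_b = π·27²/4 = 572.6 mm²; R_n = 579 × 572.6 × 2 × 1 / 1000 = 663 kN → 0.75 × 663 = 497 kN.
Bearing: edge l_c = 50, r_n = 295.2 kN; interior l_c = 50, r_n = 295.2 kN; R_n = 295.2 + 1·295.2 = 590.4 kN → 443 kN.
Block shear: A_gv = 1740, A_nv = 1164, A_nt = 408 mm²; R_n = min(0.6F_uA_nv, 0.6F_yA_gv) + U_bs·F_u·A_nt = 453.6 kN → 340 kN.
Block shear governs: 340 kN.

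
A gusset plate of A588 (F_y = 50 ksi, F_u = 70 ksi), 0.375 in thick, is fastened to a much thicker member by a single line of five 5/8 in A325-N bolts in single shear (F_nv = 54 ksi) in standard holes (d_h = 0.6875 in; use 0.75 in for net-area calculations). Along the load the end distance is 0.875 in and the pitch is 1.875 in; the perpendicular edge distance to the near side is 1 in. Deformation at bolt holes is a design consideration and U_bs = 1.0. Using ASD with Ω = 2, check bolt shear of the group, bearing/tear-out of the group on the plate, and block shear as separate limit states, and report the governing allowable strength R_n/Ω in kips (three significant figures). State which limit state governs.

41.4 kips (bolt shear governs)

Bolt shear: A_b = π·0.625²/4 = 0.3068 in²; R_n = 54 × 0.3068 × 5 × 1 = 82.83 kips → 82.83 / 2 = 41.4 kips.
Bearing: edge l_c = 0.5312, r_n = 16.73 kips; interior l_c = 1.188, r_n = 37.41 kips; R_n = 16.73 + 4·37.41 = 166.4 kips → 83.2 kips.
Block shear: A_gv = 3.141, A_nv = 1.875, A_nt = 0.2344 in²; R_n = min(0.6F_uA_nv, 0.6F_yA_gv) + U_bs·F_u·A_nt = 95.16 kips → 47.6 kips.
Bolt shear governs: 41.4 kips.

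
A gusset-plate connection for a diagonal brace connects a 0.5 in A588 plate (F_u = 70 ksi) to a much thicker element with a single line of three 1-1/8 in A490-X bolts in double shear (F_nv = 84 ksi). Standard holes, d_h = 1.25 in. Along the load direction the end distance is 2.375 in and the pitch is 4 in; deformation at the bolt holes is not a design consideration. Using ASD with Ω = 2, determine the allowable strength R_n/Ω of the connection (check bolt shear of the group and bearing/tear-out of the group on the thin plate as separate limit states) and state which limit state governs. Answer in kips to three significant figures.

Bolt shear: A_b = π·1.125²/4 = 0.994 in²; R_n = 84 × 0.994 × 3 × 2 = 501 kips → 501 / 2 = 250 kips.
Bearing (1.5 l_c t F_u ≤ 3.0 d t F_u): upper limit = 3.0·1.125·0.5·70 = 118.1 kips.
  Edge l_c = 2.375 − 1.25/2 = 1.75 → r_n = 91.88 kips; interior l_c = 4 − 1.25 = 2.75 → r_n = 118.1 kips.
  R_n,bearing = 1·91.88 + 2·118.1 = 328.1 kips → 328.1 / 2 = 164 kips.
Bearing governs: 164 kips.

164 kips (bearing governs)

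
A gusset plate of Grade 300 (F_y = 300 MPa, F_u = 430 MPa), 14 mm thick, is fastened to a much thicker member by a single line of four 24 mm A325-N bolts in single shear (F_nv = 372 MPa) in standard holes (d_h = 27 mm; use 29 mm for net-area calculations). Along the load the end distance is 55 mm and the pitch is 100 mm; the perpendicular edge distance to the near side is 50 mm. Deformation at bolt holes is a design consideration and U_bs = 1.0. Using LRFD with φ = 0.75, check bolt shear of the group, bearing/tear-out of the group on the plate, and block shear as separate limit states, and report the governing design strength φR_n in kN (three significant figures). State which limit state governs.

505 kN (bolt shear governs)

Bolt shear: A_b = π·24²/4 = 452.4 mm²; R_n = 372 × 452.4 × 4 × 1 / 1000 = 673.2 kN → 0.75 × 673.2 = 505 kN.
Bearing: edge l_c = 41.5, r_n = 299.8 kN; interior l_c = 73, r_n = 346.8 kN; R_n = 299.8 + 3·346.8 = 1340 kN → 1010 kN.
Block shear: A_gv = 4970, A_nv = 3549, A_nt = 497 mm²; R_n = min(0.6F_uA_nv, 0.6F_yA_gv) + U_bs·F_u·A_nt = 1108 kN → 831 kN.
Bolt shear governs: 505 kN.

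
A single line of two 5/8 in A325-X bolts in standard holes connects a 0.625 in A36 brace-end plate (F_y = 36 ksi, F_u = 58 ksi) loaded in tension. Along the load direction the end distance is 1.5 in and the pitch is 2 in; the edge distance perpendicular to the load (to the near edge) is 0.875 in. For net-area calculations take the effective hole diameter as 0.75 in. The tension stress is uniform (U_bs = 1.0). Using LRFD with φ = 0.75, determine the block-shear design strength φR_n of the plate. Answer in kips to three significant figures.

Shear plane L_v = 1.5 + 1·2 = 3.5 in; A_gv = 3.5 × 0.625 = 2.188 in².
A_nv = (3.5 − 1.5·0.75) × 0.625 = 1.484 in².
A_nt = (0.875 − 0.5·0.75) × 0.625 = 0.3125 in².
0.6 F_u A_nv = 51.66 kips; 0.6 F_y A_gv = 47.25 kips → shear yielding governs the shear term.
R_n = 47.25 + 1.0 × 58 × 0.3125 = 65.38 kips.
Design strength φR_n = 0.75 × 65.38 = 49 kips.

49 kips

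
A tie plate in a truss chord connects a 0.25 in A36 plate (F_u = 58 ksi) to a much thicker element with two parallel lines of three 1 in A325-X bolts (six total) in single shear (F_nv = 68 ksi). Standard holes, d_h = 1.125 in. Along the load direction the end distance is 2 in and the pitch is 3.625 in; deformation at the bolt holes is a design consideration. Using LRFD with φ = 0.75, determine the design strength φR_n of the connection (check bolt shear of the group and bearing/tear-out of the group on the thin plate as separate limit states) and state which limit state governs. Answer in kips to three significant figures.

Bolt shear: A_b = π·1²/4 = 0.7854 in²; R_n = 68 × 0.7854 × 6 × 1 = 320.4 kips → 0.75 × 320.4 = 240 kips.
Bearing (1.2 l_c t F_u ≤ 2.4 d t F_u): upper limit = 2.4·1·0.25·58 = 34.8 kips.
  Edge l_c = 2 − 1.125/2 = 1.438 → r_n = 25.01 kips; interior l_c = 3.625 − 1.125 = 2.5 → r_n = 34.8 kips.
  R_n,bearing = 2·25.01 + 4·34.8 = 189.2 kips → 0.75 × 189.2 = 142 kips.
Bearing governs: 142 kips.

142 kips (bearing governs)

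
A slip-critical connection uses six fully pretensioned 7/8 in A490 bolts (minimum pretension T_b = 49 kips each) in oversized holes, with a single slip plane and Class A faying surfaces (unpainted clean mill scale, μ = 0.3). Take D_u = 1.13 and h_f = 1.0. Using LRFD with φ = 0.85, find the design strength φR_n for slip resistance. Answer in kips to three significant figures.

84.7 kips

R_n = μ · D_u · h_f · T_b · n_s · n_b = 0.3 × 1.13 × 1.0 × 49 × 1 × 6 = 99.67 kips.
Design strength φR_n = 0.85 × 99.67 = 84.7 kips.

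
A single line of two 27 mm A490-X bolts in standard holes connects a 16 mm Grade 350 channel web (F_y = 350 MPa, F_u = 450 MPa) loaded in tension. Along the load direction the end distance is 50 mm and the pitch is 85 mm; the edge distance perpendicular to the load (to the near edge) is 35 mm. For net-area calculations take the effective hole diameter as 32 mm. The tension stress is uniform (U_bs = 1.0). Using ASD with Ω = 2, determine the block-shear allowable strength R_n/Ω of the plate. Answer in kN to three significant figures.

Shear plane L_v = 50 + 1·85 = 135 mm; A_gv = 135 × 16 = 2160 mm².
A_nv = (135 − 1.5·32) × 16 = 1392 mm².
A_nt = (35 − 0.5·32) × 16 = 304 mm².
0.6 F_u A_nv = 375.8 kN; 0.6 F_y A_gv = 453.6 kN → shear rupture governs the shear term.
R_n = 375.8 + 1.0 × 450 × 304 / 1000 = 512.6 kN.
Allowable strength R_n/Ω = 512.6 / 2 = 256 kN.

256 kN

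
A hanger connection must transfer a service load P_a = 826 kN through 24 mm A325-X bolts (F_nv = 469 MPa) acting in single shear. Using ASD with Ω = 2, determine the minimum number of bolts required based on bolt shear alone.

A_b = π·24²/4 = 452.4 mm².
Per-bolt allowable strength R_n/Ω = 469 × 452.4 × 1 / 1000 / 2 = 106.1 kN.
n ≥ 826 / 106.1 = 7.786 → use 8 bolts.

8 bolts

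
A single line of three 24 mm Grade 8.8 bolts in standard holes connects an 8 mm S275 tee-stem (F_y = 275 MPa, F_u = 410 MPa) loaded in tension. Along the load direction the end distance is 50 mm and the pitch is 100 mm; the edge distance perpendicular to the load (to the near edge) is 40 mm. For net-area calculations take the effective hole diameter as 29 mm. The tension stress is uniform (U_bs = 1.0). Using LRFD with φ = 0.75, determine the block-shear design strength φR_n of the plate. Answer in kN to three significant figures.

310 kN

Shear plane L_v = 50 + 2·100 = 250 mm; A_gv = 250 × 8 = 2000 mm².
A_nv = (250 − 2.5·29) × 8 = 1420 mm².
A_nt = (40 − 0.5·29) × 8 = 204 mm².
0.6 F_u A_nv = 349.3 kN; 0.6 F_y A_gv = 330 kN → shear yielding governs the shear term.
R_n = 330 + 1.0 × 410 × 204 / 1000 = 413.6 kN.
Design strength φR_n = 0.75 × 413.6 = 310 kN.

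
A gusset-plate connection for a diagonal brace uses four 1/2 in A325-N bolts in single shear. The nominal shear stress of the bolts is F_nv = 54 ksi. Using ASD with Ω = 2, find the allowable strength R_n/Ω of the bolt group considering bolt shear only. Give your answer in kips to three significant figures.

A_b = π × 0.5² / 4 = 0.1963 in².
R_n = F_nv · A_b · n · n_s = 54 × 0.1963 × 4 × 1 = 42.41 kips.
Allowable strength R_n/Ω = 42.41 / 2 = 21.2 kips.

21.2 kips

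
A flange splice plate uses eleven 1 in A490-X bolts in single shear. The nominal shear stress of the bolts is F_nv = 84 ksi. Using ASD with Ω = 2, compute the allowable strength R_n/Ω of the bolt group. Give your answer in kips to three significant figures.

363 kips

A_b = π × 1² / 4 = 0.7854 in².
R_n = F_nv · A_b · n · n_s = 84 × 0.7854 × 11 × 1 = 725.7 kips.
Allowable strength R_n/Ω = 725.7 / 2 = 363 kips.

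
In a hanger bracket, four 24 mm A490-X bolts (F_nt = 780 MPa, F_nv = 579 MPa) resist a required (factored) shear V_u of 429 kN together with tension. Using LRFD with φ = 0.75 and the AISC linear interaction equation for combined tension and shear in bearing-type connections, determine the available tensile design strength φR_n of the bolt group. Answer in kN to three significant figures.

798 kN

A_b = π·24²/4 = 452.4 mm²; f_rv = 429 × 1000 / (4 × 452.4) = 237.1 MPa.
F'_nt = 1.3 F_nt − (F_nt / φF_nv) f_rv = 1.3·780 − (780/(0.75·579))·237.1 = 588.2 MPa, capped at F_nt → F'_nt = 588.2 MPa.
R_n = F'_nt · A_b · n = 588.2 × 452.4 × 4 / 1000 = 1064 kN.
Design strength φR_n = 0.75 × 1064 = 798 kN.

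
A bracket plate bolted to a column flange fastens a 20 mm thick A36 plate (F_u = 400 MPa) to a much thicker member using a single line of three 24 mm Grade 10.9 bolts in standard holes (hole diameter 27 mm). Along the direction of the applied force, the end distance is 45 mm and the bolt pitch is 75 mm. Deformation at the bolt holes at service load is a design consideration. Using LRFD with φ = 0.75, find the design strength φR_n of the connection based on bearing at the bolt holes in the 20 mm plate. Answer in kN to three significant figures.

918 kN

Per bolt r_n = 1.2 l_c t F_u ≤ 2.4 d t F_u; upper limit = 2.4 × 24 × 20 × 400 / 1000 = 460.8 kN.
Edge bolt: l_c = 45 − 27/2 = 31.5 mm → 1.2 × 31.5 × 20 × 400 / 1000 = 302.4 → r_n = 302.4 kN.
Interior bolts: l_c = 75 − 27 = 48 mm → 1.2 × 48 × 20 × 400 / 1000 = 460.8 → r_n = 460.8 kN.
R_n = 1 × 302.4 + 2 × 460.8 = 1224 kN.
Design strength φR_n = 0.75 × 1224 = 918 kN.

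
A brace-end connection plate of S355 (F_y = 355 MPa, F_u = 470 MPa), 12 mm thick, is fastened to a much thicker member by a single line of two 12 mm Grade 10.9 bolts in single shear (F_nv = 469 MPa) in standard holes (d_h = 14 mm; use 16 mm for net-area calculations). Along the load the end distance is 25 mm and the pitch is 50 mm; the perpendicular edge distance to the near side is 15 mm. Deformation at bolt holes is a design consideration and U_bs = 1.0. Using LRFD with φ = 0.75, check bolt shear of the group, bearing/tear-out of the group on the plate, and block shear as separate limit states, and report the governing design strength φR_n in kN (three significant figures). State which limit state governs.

79.6 kN (bolt shear governs)

Bolt shear: A_b = π·12²/4 = 113.1 mm²; R_n = 469 × 113.1 × 2 × 1 / 1000 = 106.1 kN → 0.75 × 106.1 = 79.6 kN.
Bearing: edge l_c = 18, r_n = 121.8 kN; interior l_c = 36, r_n = 162.4 kN; R_n = 121.8 + 1·162.4 = 284.3 kN → 213 kN.
Block shear: A_gv = 900, A_nv = 612, A_nt = 84 mm²; R_n = min(0.6F_uA_nv, 0.6F_yA_gv) + U_bs·F_u·A_nt = 212.1 kN → 159 kN.
Bolt shear governs: 79.6 kN.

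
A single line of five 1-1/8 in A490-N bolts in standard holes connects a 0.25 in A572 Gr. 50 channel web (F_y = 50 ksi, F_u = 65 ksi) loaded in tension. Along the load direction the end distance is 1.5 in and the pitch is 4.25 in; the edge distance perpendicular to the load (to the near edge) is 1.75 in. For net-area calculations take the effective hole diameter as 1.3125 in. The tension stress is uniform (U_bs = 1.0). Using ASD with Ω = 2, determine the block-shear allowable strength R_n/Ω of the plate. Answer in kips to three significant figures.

70.3 kips

Shear plane L_v = 1.5 + 4·4.25 = 18.5 in; A_gv = 18.5 × 0.25 = 4.625 in².
A_nv = (18.5 − 4.5·1.3125) × 0.25 = 3.148 in².
A_nt = (1.75 − 0.5·1.3125) × 0.25 = 0.2734 in².
0.6 F_u A_nv = 122.8 kips; 0.6 F_y A_gv = 138.8 kips → shear rupture governs the shear term.
R_n = 122.8 + 1.0 × 65 × 0.2734 = 140.6 kips.
Allowable strength R_n/Ω = 140.6 / 2 = 70.3 kips.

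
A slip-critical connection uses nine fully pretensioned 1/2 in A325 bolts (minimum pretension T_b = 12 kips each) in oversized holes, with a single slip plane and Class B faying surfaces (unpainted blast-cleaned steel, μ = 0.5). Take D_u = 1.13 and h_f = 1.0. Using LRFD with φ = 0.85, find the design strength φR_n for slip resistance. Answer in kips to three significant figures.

51.9 kips

R_n = μ · D_u · h_f · T_b · n_s · n_b = 0.5 × 1.13 × 1.0 × 12 × 1 × 9 = 61.02 kips.
Design strength φR_n = 0.85 × 61.02 = 51.9 kips.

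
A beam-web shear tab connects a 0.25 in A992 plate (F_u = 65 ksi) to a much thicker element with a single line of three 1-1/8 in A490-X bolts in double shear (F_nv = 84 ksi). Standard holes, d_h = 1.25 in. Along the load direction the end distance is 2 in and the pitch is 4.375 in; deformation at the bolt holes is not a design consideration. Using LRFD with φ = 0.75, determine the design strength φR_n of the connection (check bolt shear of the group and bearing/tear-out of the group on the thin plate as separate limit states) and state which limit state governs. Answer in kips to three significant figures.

Bolt shear: A_b = π·1.125²/4 = 0.994 in²; R_n = 84 × 0.994 × 3 × 2 = 501 kips → 0.75 × 501 = 376 kips.
Bearing (1.5 l_c t F_u ≤ 3.0 d t F_u): upper limit = 3.0·1.125·0.25·65 = 54.84 kips.
  Edge l_c = 2 − 1.25/2 = 1.375 → r_n = 33.52 kips; interior l_c = 4.375 − 1.25 = 3.125 → r_n = 54.84 kips.
  R_n,bearing = 1·33.52 + 2·54.84 = 143.2 kips → 0.75 × 143.2 = 107 kips.
Bearing governs: 107 kips.

107 kips (bearing governs)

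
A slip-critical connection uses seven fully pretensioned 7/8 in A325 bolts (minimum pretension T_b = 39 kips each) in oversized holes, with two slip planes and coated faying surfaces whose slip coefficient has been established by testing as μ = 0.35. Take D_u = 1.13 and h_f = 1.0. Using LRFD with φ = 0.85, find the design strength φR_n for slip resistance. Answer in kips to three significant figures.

R_n = μ · D_u · h_f · T_b · n_s · n_b = 0.35 × 1.13 × 1.0 × 39 × 2 × 7 = 215.9 kips.
Design strength φR_n = 0.85 × 215.9 = 184 kips.

184 kips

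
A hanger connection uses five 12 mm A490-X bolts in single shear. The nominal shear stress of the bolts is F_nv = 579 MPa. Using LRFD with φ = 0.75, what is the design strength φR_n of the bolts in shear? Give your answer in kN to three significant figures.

246 kN

A_b = π × 12² / 4 = 113.1 mm².
R_n = F_nv · A_b · n · n_s = 579 × 113.1 × 5 × 1 / 1000 = 327.4 kN.
Design strength φR_n = 0.75 × 327.4 = 246 kN.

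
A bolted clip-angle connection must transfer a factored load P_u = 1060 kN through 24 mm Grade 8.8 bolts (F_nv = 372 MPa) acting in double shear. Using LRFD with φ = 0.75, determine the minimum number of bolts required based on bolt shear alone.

5 bolts

A_b = π·24²/4 = 452.4 mm².
Per-bolt design strength φR_n = 0.75 × 372 × 452.4 × 2 / 1000 = 252.4 kN.
n ≥ 1060 / 252.4 = 4.199 → use 5 bolts.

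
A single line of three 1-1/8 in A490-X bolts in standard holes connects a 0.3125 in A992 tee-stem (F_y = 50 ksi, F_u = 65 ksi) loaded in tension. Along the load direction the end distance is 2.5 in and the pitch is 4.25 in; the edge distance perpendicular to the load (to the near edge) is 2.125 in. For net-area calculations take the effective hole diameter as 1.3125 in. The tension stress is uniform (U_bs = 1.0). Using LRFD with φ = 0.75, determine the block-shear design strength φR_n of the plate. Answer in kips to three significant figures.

92.9 kips

Shear plane L_v = 2.5 + 2·4.25 = 11 in; A_gv = 11 × 0.3125 = 3.438 in².
A_nv = (11 − 2.5·1.3125) × 0.3125 = 2.412 in².
A_nt = (2.125 − 0.5·1.3125) × 0.3125 = 0.459 in².
0.6 F_u A_nv = 94.07 kips; 0.6 F_y A_gv = 103.1 kips → shear rupture governs the shear term.
R_n = 94.07 + 1.0 × 65 × 0.459 = 123.9 kips.
Design strength φR_n = 0.75 × 123.9 = 92.9 kips.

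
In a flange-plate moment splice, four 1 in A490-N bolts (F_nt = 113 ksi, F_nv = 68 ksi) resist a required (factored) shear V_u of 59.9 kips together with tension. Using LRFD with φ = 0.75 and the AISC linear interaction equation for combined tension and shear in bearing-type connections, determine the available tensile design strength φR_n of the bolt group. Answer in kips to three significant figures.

A_b = π·1²/4 = 0.7854 in²; f_rv = 59.9 / (4 × 0.7854) = 19.07 ksi.
F'_nt = 1.3 F_nt − (F_nt / φF_nv) f_rv = 1.3·113 − (113/(0.75·68))·19.07 = 104.7 ksi, capped at F_nt → F'_nt = 104.7 ksi.
R_n = F'_nt · A_b · n = 104.7 × 0.7854 × 4 = 328.8 kips.
Design strength φR_n = 0.75 × 328.8 = 247 kips.

247 kips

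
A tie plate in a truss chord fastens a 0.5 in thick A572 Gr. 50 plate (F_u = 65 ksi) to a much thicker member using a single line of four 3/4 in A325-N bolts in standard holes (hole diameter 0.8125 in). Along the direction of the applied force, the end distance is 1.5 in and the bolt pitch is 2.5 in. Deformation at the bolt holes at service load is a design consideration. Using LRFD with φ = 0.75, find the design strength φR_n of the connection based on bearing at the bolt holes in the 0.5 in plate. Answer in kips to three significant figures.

Per bolt r_n = 1.2 l_c t F_u ≤ 2.4 d t F_u; upper limit = 2.4 × 0.75 × 0.5 × 65 = 58.5 kips.
Edge bolt: l_c = 1.5 − 0.8125/2 = 1.094 in → 1.2 × 1.094 × 0.5 × 65 = 42.66 → r_n = 42.66 kips.
Interior bolts: l_c = 2.5 − 0.8125 = 1.688 in → 1.2 × 1.688 × 0.5 × 65 = 65.81 → r_n = 58.5 kips.
R_n = 1 × 42.66 + 3 × 58.5 = 218.2 kips.
Design strength φR_n = 0.75 × 218.2 = 164 kips.

164 kips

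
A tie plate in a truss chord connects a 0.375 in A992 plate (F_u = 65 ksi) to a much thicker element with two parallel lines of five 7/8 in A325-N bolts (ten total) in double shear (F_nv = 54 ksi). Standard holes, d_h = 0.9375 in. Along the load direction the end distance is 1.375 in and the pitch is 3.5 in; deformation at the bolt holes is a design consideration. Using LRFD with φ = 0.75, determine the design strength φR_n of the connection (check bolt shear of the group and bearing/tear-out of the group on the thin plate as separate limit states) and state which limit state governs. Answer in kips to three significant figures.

347 kips (bearing governs)

Bolt shear: A_b = π·0.875²/4 = 0.6013 in²; R_n = 54 × 0.6013 × 10 × 2 = 649.4 kips → 0.75 × 649.4 = 487 kips.
Bearing (1.2 l_c t F_u ≤ 2.4 d t F_u): upper limit = 2.4·0.875·0.375·65 = 51.19 kips.
  Edge l_c = 1.375 − 0.9375/2 = 0.9062 → r_n = 26.51 kips; interior l_c = 3.5 − 0.9375 = 2.562 → r_n = 51.19 kips.
  R_n,bearing = 2·26.51 + 8·51.19 = 462.5 kips → 0.75 × 462.5 = 347 kips.
Bearing governs: 347 kips.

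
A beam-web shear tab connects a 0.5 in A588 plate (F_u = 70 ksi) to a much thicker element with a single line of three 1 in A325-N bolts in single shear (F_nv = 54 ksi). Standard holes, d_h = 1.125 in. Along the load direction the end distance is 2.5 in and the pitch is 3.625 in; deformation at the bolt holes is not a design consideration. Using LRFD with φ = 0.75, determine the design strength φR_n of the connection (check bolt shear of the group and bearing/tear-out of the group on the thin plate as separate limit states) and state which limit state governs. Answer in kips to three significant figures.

95.4 kips (bolt shear governs)

Bolt shear: A_b = π·1²/4 = 0.7854 in²; R_n = 54 × 0.7854 × 3 × 1 = 127.2 kips → 0.75 × 127.2 = 95.4 kips.
Bearing (1.5 l_c t F_u ≤ 3.0 d t F_u): upper limit = 3.0·1·0.5·70 = 105 kips.
  Edge l_c = 2.5 − 1.125/2 = 1.938 → r_n = 101.7 kips; interior l_c = 3.625 − 1.125 = 2.5 → r_n = 105 kips.
  R_n,bearing = 1·101.7 + 2·105 = 311.7 kips → 0.75 × 311.7 = 234 kips.
Bolt shear governs: 95.4 kips.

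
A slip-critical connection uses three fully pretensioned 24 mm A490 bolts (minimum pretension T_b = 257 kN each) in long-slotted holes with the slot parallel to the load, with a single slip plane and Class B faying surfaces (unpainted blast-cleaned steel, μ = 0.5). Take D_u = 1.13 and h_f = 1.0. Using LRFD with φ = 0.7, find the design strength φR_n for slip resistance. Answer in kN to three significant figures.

305 kN

R_n = μ · D_u · h_f · T_b · n_s · n_b = 0.5 × 1.13 × 1.0 × 257 × 1 × 3 = 435.6 kN.
Design strength φR_n = 0.7 × 435.6 = 305 kN.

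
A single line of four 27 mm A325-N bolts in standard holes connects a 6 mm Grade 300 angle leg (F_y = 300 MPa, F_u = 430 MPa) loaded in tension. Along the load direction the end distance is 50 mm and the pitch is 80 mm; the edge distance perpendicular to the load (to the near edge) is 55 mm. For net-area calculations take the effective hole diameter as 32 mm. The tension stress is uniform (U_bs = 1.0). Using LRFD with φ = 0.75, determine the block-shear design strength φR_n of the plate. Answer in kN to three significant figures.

282 kN

Shear plane L_v = 50 + 3·80 = 290 mm; A_gv = 290 × 6 = 1740 mm².
A_nv = (290 − 3.5·32) × 6 = 1068 mm².
A_nt = (55 − 0.5·32) × 6 = 234 mm².
0.6 F_u A_nv = 275.5 kN; 0.6 F_y A_gv = 313.2 kN → shear rupture governs the shear term.
R_n = 275.5 + 1.0 × 430 × 234 / 1000 = 376.2 kN.
Design strength φR_n = 0.75 × 376.2 = 282 kN.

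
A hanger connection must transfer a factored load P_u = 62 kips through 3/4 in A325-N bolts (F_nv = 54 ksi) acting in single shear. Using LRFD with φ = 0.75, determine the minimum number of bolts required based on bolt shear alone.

A_b = π·0.75²/4 = 0.4418 in².
Per-bolt design strength φR_n = 0.75 × 54 × 0.4418 × 1 = 17.89 kips.
n ≥ 62 / 17.89 = 3.465 → use 4 bolts.

4 bolts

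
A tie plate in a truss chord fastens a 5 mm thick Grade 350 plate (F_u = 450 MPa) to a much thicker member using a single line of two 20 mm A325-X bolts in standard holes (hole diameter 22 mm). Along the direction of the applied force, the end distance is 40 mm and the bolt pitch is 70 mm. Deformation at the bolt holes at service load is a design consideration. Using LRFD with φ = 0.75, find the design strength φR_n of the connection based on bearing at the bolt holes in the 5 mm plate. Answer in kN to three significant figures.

140 kN

Per bolt r_n = 1.2 l_c t F_u ≤ 2.4 d t F_u; upper limit = 2.4 × 20 × 5 × 450 / 1000 = 108 kN.
Edge bolt: l_c = 40 − 22/2 = 29 mm → 1.2 × 29 × 5 × 450 / 1000 = 78.3 → r_n = 78.3 kN.
Interior bolts: l_c = 70 − 22 = 48 mm → 1.2 × 48 × 5 × 450 / 1000 = 129.6 → r_n = 108 kN.
R_n = 1 × 78.3 + 1 × 108 = 186.3 kN.
Design strength φR_n = 0.75 × 186.3 = 140 kN.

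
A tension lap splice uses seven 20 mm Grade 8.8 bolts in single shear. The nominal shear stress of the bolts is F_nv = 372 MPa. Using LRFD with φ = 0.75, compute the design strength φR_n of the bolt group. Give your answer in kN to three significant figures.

614 kN

A_b = π × 20² / 4 = 314.2 mm².
R_n = F_nv · A_b · n · n_s = 372 × 314.2 × 7 × 1 / 1000 = 818.1 kN.
Design strength φR_n = 0.75 × 818.1 = 614 kN.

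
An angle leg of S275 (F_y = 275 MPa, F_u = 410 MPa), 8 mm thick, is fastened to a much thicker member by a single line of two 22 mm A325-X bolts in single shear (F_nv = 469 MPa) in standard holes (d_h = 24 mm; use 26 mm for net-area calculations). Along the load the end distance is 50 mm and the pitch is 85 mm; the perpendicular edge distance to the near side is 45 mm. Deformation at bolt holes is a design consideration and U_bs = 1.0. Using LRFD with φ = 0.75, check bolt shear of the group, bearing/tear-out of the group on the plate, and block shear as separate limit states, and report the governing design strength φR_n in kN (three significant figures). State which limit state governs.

Bolt shear: A_b = π·22²/4 = 380.1 mm²; R_n = 469 × 380.1 × 2 × 1 / 1000 = 356.6 kN → 0.75 × 356.6 = 267 kN.
Bearing: edge l_c = 38, r_n = 149.6 kN; interior l_c = 61, r_n = 173.2 kN; R_n = 149.6 + 1·173.2 = 322.8 kN → 242 kN.
Block shear: A_gv = 1080, A_nv = 768, A_nt = 256 mm²; R_n = min(0.6F_uA_nv, 0.6F_yA_gv) + U_bs·F_u·A_nt = 283.2 kN → 212 kN.
Block shear governs: 212 kN.

212 kN (block shear governs)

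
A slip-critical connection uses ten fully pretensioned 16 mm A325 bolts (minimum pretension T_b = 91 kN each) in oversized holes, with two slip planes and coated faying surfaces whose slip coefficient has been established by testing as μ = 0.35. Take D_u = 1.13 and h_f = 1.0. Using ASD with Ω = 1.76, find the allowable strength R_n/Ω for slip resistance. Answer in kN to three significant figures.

409 kN

R_n = μ · D_u · h_f · T_b · n_s · n_b = 0.35 × 1.13 × 1.0 × 91 × 2 × 10 = 719.8 kN.
Allowable strength R_n/Ω = 719.8 / 1.76 = 409 kN.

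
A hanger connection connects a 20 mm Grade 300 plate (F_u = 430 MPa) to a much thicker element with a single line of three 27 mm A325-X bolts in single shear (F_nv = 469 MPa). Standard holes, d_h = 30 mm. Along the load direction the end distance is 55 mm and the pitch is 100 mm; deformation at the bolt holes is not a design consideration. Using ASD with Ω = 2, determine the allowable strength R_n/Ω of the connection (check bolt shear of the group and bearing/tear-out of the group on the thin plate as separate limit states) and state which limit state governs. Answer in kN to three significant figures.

Bolt shear: A_b = π·27²/4 = 572.6 mm²; R_n = 469 × 572.6 × 3 × 1 / 1000 = 805.6 kN → 805.6 / 2 = 403 kN.
Bearing (1.5 l_c t F_u ≤ 3.0 d t F_u): upper limit = 3.0·27·20·430 / 1000 = 696.6 kN.
  Edge l_c = 55 − 30/2 = 40 → r_n = 516 kN; interior l_c = 100 − 30 = 70 → r_n = 696.6 kN.
  R_n,bearing = 1·516 + 2·696.6 = 1909 kN → 1909 / 2 = 955 kN.
Bolt shear governs: 403 kN.

403 kN (bolt shear governs)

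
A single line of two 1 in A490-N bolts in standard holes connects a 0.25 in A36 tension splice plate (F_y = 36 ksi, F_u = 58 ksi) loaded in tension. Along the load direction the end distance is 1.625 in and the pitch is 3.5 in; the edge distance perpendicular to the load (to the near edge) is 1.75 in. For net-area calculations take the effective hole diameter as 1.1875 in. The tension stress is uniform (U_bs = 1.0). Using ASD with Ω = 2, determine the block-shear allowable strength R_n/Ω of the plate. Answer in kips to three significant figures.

Shear plane L_v = 1.625 + 1·3.5 = 5.125 in; A_gv = 5.125 × 0.25 = 1.281 in².
A_nv = (5.125 − 1.5·1.1875) × 0.25 = 0.8359 in².
A_nt = (1.75 − 0.5·1.1875) × 0.25 = 0.2891 in².
0.6 F_u A_nv = 29.09 kips; 0.6 F_y A_gv = 27.67 kips → shear yielding governs the shear term.
R_n = 27.67 + 1.0 × 58 × 0.2891 = 44.44 kips.
Allowable strength R_n/Ω = 44.44 / 2 = 22.2 kips.

22.2 kips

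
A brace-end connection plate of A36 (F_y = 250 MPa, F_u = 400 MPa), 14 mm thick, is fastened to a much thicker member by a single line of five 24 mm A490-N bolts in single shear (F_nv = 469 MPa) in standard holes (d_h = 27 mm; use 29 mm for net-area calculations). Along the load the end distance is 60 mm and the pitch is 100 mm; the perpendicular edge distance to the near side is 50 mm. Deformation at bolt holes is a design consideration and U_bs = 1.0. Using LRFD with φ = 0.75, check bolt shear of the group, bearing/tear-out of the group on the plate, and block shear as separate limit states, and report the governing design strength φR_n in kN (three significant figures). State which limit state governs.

796 kN (bolt shear governs)

Bolt shear: A_b = π·24²/4 = 452.4 mm²; R_n = 469 × 452.4 × 5 × 1 / 1000 = 1061 kN → 0.75 × 1061 = 796 kN.
Bearing: edge l_c = 46.5, r_n = 312.5 kN; interior l_c = 73, r_n = 322.6 kN; R_n = 312.5 + 4·322.6 = 1603 kN → 1200 kN.
Block shear: A_gv = 6440, A_nv = 4613, A_nt = 497 mm²; R_n = min(0.6F_uA_nv, 0.6F_yA_gv) + U_bs·F_u·A_nt = 1165 kN → 874 kN.
Bolt shear governs: 796 kN.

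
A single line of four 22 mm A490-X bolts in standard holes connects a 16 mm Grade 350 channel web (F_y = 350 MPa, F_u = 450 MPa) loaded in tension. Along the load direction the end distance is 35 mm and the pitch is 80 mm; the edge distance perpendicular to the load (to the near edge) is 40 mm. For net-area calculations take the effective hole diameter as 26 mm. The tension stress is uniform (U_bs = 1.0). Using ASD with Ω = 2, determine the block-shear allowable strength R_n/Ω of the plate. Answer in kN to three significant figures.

495 kN

Shear plane L_v = 35 + 3·80 = 275 mm; A_gv = 275 × 16 = 4400 mm².
A_nv = (275 − 3.5·26) × 16 = 2944 mm².
A_nt = (40 − 0.5·26) × 16 = 432 mm².
0.6 F_u A_nv = 794.9 kN; 0.6 F_y A_gv = 924 kN → shear rupture governs the shear term.
R_n = 794.9 + 1.0 × 450 × 432 / 1000 = 989.3 kN.
Allowable strength R_n/Ω = 989.3 / 2 = 495 kN.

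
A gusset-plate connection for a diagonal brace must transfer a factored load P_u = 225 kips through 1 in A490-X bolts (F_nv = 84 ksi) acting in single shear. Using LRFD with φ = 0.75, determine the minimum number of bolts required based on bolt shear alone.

A_b = π·1²/4 = 0.7854 in².
Per-bolt design strength φR_n = 0.75 × 84 × 0.7854 × 1 = 49.48 kips.
n ≥ 225 / 49.48 = 4.547 → use 5 bolts.

5 bolts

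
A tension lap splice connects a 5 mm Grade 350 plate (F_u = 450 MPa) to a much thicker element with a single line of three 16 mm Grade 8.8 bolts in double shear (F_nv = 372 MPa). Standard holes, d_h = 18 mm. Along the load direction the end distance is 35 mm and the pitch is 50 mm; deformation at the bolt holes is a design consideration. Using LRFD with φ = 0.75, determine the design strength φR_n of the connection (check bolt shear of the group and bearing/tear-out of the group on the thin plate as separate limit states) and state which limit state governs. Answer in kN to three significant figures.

182 kN (bearing governs)

Bolt shear: A_b = π·16²/4 = 201.1 mm²; R_n = 372 × 201.1 × 3 × 2 / 1000 = 448.8 kN → 0.75 × 448.8 = 337 kN.
Bearing (1.2 l_c t F_u ≤ 2.4 d t F_u): upper limit = 2.4·16·5·450 / 1000 = 86.4 kN.
  Edge l_c = 35 − 18/2 = 26 → r_n = 70.2 kN; interior l_c = 50 − 18 = 32 → r_n = 86.4 kN.
  R_n,bearing = 1·70.2 + 2·86.4 = 243 kN → 0.75 × 243 = 182 kN.
Bearing governs: 182 kN.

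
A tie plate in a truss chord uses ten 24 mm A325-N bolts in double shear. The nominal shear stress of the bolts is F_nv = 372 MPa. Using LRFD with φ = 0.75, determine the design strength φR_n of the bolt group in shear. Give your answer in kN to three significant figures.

A_b = π × 24² / 4 = 452.4 mm².
R_n = F_nv · A_b · n · n_s = 372 × 452.4 × 10 × 2 / 1000 = 3366 kN.
Design strength φR_n = 0.75 × 3366 = 2520 kN.

2520 kN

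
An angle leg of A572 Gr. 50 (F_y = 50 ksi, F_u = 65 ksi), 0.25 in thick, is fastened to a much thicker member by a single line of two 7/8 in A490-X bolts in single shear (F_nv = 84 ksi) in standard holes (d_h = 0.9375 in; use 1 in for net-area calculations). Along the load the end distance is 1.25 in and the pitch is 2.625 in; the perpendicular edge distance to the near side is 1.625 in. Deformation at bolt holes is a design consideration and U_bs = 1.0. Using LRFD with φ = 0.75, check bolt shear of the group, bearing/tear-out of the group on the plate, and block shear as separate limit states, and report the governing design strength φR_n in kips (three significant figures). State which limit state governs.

Bolt shear: A_b = π·0.875²/4 = 0.6013 in²; R_n = 84 × 0.6013 × 2 × 1 = 101 kips → 0.75 × 101 = 75.8 kips.
Bearing: edge l_c = 0.7812, r_n = 15.23 kips; interior l_c = 1.688, r_n = 32.91 kips; R_n = 15.23 + 1·32.91 = 48.14 kips → 36.1 kips.
Block shear: A_gv = 0.9688, A_nv = 0.5938, A_nt = 0.2812 in²; R_n = min(0.6F_uA_nv, 0.6F_yA_gv) + U_bs·F_u·A_nt = 41.44 kips → 31.1 kips.
Block shear governs: 31.1 kips.

31.1 kips (block shear governs)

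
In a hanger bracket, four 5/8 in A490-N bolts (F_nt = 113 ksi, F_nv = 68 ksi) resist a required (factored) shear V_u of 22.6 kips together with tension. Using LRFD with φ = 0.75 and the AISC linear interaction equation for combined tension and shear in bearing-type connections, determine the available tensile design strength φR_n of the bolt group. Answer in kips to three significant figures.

A_b = π·0.625²/4 = 0.3068 in²; f_rv = 22.6 / (4 × 0.3068) = 18.42 ksi.
F'_nt = 1.3 F_nt − (F_nt / φF_nv) f_rv = 1.3·113 − (113/(0.75·68))·18.42 = 106.1 ksi, capped at F_nt → F'_nt = 106.1 ksi.
R_n = F'_nt · A_b · n = 106.1 × 0.3068 × 4 = 130.2 kips.
Design strength φR_n = 0.75 × 130.2 = 97.6 kips.

97.6 kips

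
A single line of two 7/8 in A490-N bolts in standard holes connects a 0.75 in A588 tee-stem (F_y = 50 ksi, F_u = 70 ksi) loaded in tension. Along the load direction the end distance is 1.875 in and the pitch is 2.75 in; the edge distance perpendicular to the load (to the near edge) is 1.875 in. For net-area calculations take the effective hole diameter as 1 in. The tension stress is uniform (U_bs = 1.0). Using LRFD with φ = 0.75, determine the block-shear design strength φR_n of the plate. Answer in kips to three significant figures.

128 kips

Shear plane L_v = 1.875 + 1·2.75 = 4.625 in; A_gv = 4.625 × 0.75 = 3.469 in².
A_nv = (4.625 − 1.5·1) × 0.75 = 2.344 in².
A_nt = (1.875 − 0.5·1) × 0.75 = 1.031 in².
0.6 F_u A_nv = 98.44 kips; 0.6 F_y A_gv = 104.1 kips → shear rupture governs the shear term.
R_n = 98.44 + 1.0 × 70 × 1.031 = 170.6 kips.
Design strength φR_n = 0.75 × 170.6 = 128 kips.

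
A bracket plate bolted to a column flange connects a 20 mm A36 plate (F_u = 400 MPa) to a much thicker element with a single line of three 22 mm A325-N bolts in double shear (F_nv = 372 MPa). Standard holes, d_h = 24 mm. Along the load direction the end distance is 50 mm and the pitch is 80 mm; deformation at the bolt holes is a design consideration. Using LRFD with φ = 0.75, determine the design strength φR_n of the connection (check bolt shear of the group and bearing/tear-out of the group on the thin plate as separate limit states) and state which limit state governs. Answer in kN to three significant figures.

636 kN (bolt shear governs)

Bolt shear: A_b = π·22²/4 = 380.1 mm²; R_n = 372 × 380.1 × 3 × 2 / 1000 = 848.5 kN → 0.75 × 848.5 = 636 kN.
Bearing (1.2 l_c t F_u ≤ 2.4 d t F_u): upper limit = 2.4·22·20·400 / 1000 = 422.4 kN.
  Edge l_c = 50 − 24/2 = 38 → r_n = 364.8 kN; interior l_c = 80 − 24 = 56 → r_n = 422.4 kN.
  R_n,bearing = 1·364.8 + 2·422.4 = 1210 kN → 0.75 × 1210 = 907 kN.
Bolt shear governs: 636 kN.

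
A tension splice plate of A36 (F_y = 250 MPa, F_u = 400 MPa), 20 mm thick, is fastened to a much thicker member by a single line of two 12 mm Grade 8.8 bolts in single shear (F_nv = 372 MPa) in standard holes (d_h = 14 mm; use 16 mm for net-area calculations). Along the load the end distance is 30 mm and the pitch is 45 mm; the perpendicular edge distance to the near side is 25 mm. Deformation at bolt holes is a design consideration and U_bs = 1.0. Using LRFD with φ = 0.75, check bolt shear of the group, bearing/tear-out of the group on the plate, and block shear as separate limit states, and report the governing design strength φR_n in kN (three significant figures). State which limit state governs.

Bolt shear: A_b = π·12²/4 = 113.1 mm²; R_n = 372 × 113.1 × 2 × 1 / 1000 = 84.14 kN → 0.75 × 84.14 = 63.1 kN.
Bearing: edge l_c = 23, r_n = 220.8 kN; interior l_c = 31, r_n = 230.4 kN; R_n = 220.8 + 1·230.4 = 451.2 kN → 338 kN.
Block shear: A_gv = 1500, A_nv = 1020, A_nt = 340 mm²; R_n = min(0.6F_uA_nv, 0.6F_yA_gv) + U_bs·F_u·A_nt = 361 kN → 271 kN.
Bolt shear governs: 63.1 kN.

63.1 kN (bolt shear governs)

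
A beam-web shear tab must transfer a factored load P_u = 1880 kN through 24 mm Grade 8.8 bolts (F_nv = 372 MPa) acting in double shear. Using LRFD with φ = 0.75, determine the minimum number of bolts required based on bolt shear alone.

8 bolts

A_b = π·24²/4 = 452.4 mm².
Per-bolt design strength φR_n = 0.75 × 372 × 452.4 × 2 / 1000 = 252.4 kN.
n ≥ 1880 / 252.4 = 7.448 → use 8 bolts.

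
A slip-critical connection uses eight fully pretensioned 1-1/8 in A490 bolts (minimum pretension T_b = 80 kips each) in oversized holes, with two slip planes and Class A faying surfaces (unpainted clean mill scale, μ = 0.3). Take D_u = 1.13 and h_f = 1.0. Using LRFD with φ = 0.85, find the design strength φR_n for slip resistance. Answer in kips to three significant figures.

369 kips

R_n = μ · D_u · h_f · T_b · n_s · n_b = 0.3 × 1.13 × 1.0 × 80 × 2 × 8 = 433.9 kips.
Design strength φR_n = 0.85 × 433.9 = 369 kips.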